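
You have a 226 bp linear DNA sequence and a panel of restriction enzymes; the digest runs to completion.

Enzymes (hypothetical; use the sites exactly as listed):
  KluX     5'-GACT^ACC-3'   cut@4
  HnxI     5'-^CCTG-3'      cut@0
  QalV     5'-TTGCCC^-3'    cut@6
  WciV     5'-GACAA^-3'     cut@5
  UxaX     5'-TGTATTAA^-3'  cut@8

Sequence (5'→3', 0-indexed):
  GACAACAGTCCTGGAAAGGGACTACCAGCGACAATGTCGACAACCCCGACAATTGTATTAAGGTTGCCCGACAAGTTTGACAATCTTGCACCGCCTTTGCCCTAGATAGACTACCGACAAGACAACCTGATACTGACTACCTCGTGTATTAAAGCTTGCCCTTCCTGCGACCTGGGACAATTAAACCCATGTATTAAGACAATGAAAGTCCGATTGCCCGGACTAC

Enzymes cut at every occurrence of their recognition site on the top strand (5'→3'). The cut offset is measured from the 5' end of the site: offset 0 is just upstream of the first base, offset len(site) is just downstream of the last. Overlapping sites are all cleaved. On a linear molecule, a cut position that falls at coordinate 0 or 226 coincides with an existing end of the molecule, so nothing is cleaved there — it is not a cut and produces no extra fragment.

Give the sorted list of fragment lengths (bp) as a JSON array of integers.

Per-enzyme occurrences:
  KluX (GACTACC, off=4): starts [19, 108, 134] → cuts [23, 112, 138]
  HnxI (CCTG, off=0): starts [9, 125, 163, 170] → cuts [9, 125, 163, 170]
  QalV (TTGCCC, off=6): starts [63, 96, 155, 213] → cuts [69, 102, 161, 219]
  WciV (GACAA, off=5): starts [0, 29, 38, 47, 69, 78, 115, 120, 175, 197] → cuts [5, 34, 43, 52, 74, 83, 120, 125, 180, 202]
  UxaX (TGTATTAA, off=8): starts [53, 144, 189] → cuts [61, 152, 197]

Pooled cuts: [5, 9, 23, 34, 43, 52, 61, 69, 74, 83, 102, 112, 120, 125, 138, 152, 161, 163, 170, 180, 197, 202, 219]

Fragments:
  [0,5): 5 bp
  [5,9): 4 bp
  [9,23): 14 bp
  [23,34): 11 bp
  [34,43): 9 bp
  [43,52): 9 bp
  [52,61): 9 bp
  [61,69): 8 bp
  [69,74): 5 bp
  [74,83): 9 bp
  [83,102): 19 bp
  [102,112): 10 bp
  [112,120): 8 bp
  [120,125): 5 bp
  [125,138): 13 bp
  [138,152): 14 bp
  [152,161): 9 bp
  [161,163): 2 bp
  [163,170): 7 bp
  [170,180): 10 bp
  [180,197): 17 bp
  [197,202): 5 bp
  [202,219): 17 bp
  [219,226): 7 bp

[2,4,5,5,5,5,7,7,8,8,9,9,9,9,9,10,10,11,13,14,14,17,17,19]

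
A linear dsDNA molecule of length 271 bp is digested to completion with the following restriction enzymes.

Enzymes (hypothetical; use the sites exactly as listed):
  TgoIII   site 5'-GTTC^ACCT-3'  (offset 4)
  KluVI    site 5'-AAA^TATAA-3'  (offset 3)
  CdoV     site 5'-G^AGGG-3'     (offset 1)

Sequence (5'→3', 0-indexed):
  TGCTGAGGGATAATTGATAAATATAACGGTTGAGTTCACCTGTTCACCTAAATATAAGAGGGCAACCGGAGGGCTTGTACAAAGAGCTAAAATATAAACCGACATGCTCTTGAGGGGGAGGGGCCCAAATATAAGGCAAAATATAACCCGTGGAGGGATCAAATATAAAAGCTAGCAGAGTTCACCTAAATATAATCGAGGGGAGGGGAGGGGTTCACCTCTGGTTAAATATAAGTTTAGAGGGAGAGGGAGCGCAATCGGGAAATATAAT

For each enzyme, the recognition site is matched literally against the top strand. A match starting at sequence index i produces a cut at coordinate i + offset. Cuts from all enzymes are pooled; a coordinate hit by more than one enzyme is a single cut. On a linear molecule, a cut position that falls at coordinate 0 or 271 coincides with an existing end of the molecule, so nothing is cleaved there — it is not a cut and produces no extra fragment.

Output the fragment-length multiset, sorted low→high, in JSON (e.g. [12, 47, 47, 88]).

Per-enzyme occurrences:
  TgoIII GTTCACCT/4: at [33, 41, 179, 212] ⇒ [37, 45, 183, 216]
  KluVI AAATATAA/3: at [18, 49, 89, 126, 138, 160, 187, 226, 262] ⇒ [21, 52, 92, 129, 141, 163, 190, 229, 265]
  CdoV GAGGG/1: at [4, 57, 68, 111, 117, 152, 197, 202, 207, 239, 245] ⇒ [5, 58, 69, 112, 118, 153, 198, 203, 208, 240, 246]

Pooled cuts: [5, 21, 37, 45, 52, 58, 69, 92, 112, 118, 129, 141, 153, 163, 183, 190, 198, 203, 208, 216, 229, 240, 246, 265]

Fragments:
  [0,5): 5 bp
  [5,21): 16 bp
  [21,37): 16 bp
  [37,45): 8 bp
  [45,52): 7 bp
  [52,58): 6 bp
  [58,69): 11 bp
  [69,92): 23 bp
  [92,112): 20 bp
  [112,118): 6 bp
  [118,129): 11 bp
  [129,141): 12 bp
  [141,153): 12 bp
  [153,163): 10 bp
  [163,183): 20 bp
  [183,190): 7 bp
  [190,198): 8 bp
  [198,203): 5 bp
  [203,208): 5 bp
  [208,216): 8 bp
  [216,229): 13 bp
  [229,240): 11 bp
  [240,246): 6 bp
  [246,265): 19 bp
  [265,271): 6 bp

[5,5,5,6,6,6,6,7,7,8,8,8,10,11,11,11,12,12,13,16,16,19,20,20,23]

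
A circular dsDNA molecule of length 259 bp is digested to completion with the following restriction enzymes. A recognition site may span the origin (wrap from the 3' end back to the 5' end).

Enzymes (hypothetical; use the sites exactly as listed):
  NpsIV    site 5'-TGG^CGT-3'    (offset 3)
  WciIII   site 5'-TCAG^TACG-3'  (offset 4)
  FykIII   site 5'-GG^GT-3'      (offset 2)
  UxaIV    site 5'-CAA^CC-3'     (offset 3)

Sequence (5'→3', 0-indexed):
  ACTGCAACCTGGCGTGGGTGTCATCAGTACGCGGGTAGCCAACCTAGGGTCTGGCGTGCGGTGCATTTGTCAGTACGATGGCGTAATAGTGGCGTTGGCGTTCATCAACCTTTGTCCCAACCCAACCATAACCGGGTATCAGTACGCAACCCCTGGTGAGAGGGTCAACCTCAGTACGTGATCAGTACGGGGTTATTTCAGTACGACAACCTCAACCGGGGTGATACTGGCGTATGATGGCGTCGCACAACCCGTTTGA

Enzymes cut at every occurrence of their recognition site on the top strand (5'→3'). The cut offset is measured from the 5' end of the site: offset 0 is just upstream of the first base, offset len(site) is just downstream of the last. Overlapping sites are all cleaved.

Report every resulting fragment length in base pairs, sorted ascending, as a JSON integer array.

Site scan:
  NpsIV TGGCGT/3: at [9, 51, 78, 89, 95, 227, 237] ⇒ [12, 54, 81, 92, 98, 230, 240]
  WciIII TCAGTACG/4: at [23, 69, 138, 170, 181, 197] ⇒ [27, 73, 142, 174, 185, 201]
  FykIII GGGT/2: at [15, 32, 46, 133, 161, 189, 218] ⇒ [17, 34, 48, 135, 163, 191, 220]
  UxaIV CAACC/3: at [4, 39, 105, 117, 122, 146, 165, 206, 212, 247] ⇒ [7, 42, 108, 120, 125, 149, 168, 209, 215, 250]

Pooled cuts: [7, 12, 17, 27, 34, 42, 48, 54, 73, 81, 92, 98, 108, 120, 125, 135, 142, 149, 163, 168, 174, 185, 191, 201, 209, 215, 220, 230, 240, 250]

Fragment lengths:
  7→12: 5 bp
  12→17: 5 bp
  17→27: 10 bp
  27→34: 7 bp
  34→42: 8 bp
  42→48: 6 bp
  48→54: 6 bp
  54→73: 19 bp
  73→81: 8 bp
  81→92: 11 bp
  92→98: 6 bp
  98→108: 10 bp
  108→120: 12 bp
  120→125: 5 bp
  125→135: 10 bp
  135→142: 7 bp
  142→149: 7 bp
  149→163: 14 bp
  163→168: 5 bp
  168→174: 6 bp
  174→185: 11 bp
  185→191: 6 bp
  191→201: 10 bp
  201→209: 8 bp
  209→215: 6 bp
  215→220: 5 bp
  220→230: 10 bp
  230→240: 10 bp
  240→250: 10 bp
  250→7 (wrap): 259-250+7 = 16 bp

[5,5,5,5,5,6,6,6,6,6,6,7,7,7,8,8,8,10,10,10,10,10,10,10,11,11,12,14,16,19]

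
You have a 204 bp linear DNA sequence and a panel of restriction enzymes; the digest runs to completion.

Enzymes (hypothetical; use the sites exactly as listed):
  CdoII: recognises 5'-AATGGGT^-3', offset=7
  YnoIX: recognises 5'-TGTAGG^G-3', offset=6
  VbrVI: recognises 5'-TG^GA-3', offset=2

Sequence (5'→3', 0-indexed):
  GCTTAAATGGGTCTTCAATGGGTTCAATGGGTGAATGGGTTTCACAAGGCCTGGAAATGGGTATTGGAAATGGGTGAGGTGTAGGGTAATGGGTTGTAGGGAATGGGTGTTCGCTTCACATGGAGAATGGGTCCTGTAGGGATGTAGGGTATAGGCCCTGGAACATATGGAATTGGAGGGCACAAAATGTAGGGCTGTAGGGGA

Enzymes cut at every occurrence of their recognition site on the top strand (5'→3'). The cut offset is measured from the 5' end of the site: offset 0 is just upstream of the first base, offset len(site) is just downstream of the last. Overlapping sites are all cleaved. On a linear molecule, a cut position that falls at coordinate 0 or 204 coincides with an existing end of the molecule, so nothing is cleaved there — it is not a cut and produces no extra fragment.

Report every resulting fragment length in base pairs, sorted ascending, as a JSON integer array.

Site scan:
  CdoII (AATGGGT, off=7): starts [5, 16, 25, 33, 55, 68, 87, 101, 125] → cuts [12, 23, 32, 40, 62, 75, 94, 108, 132]
  YnoIX (TGTAGGG, off=6): starts [79, 94, 134, 142, 187, 195] → cuts [85, 100, 140, 148, 193, 201]
  VbrVI (TGGA, off=2): starts [51, 64, 120, 158, 167, 173] → cuts [53, 66, 122, 160, 169, 175]

All cut coordinates (distinct, sorted): [12, 23, 32, 40, 53, 62, 66, 75, 85, 94, 100, 108, 122, 132, 140, 148, 160, 169, 175, 193, 201]

Fragments:
  [0,12): 12 bp
  [12,23): 11 bp
  [23,32): 9 bp
  [32,40): 8 bp
  [40,53): 13 bp
  [53,62): 9 bp
  [62,66): 4 bp
  [66,75): 9 bp
  [75,85): 10 bp
  [85,94): 9 bp
  [94,100): 6 bp
  [100,108): 8 bp
  [108,122): 14 bp
  [122,132): 10 bp
  [132,140): 8 bp
  [140,148): 8 bp
  [148,160): 12 bp
  [160,169): 9 bp
  [169,175): 6 bp
  [175,193): 18 bp
  [193,201): 8 bp
  [201,204): 3 bp

[3,4,6,6,8,8,8,8,8,9,9,9,9,9,10,10,11,12,12,13,14,18]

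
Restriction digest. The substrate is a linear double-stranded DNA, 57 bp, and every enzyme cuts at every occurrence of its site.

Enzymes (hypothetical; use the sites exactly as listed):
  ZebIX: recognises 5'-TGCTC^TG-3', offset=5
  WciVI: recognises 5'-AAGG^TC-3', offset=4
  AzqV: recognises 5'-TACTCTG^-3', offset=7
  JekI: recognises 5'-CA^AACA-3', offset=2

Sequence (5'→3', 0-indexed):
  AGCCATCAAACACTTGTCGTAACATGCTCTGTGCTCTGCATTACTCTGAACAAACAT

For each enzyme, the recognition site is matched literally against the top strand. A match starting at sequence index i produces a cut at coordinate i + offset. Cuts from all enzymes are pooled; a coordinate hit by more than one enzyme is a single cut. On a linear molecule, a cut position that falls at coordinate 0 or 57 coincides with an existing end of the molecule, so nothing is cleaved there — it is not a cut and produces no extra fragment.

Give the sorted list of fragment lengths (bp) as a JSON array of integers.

Site scan:
  ZebIX (TGCTCTG, off=5): starts [24, 31] → cuts [29, 36]
  WciVI (AAGGTC, off=4): no sites
  AzqV (TACTCTG, off=7): starts [41] → cuts [48]
  JekI (CAAACA, off=2): starts [6, 50] → cuts [8, 52]

All cut coordinates (distinct, sorted): [8, 29, 36, 48, 52]

Fragment lengths:
  [0,8): 8 bp
  [8,29): 21 bp
  [29,36): 7 bp
  [36,48): 12 bp
  [48,52): 4 bp
  [52,57): 5 bp

[4,5,7,8,12,21]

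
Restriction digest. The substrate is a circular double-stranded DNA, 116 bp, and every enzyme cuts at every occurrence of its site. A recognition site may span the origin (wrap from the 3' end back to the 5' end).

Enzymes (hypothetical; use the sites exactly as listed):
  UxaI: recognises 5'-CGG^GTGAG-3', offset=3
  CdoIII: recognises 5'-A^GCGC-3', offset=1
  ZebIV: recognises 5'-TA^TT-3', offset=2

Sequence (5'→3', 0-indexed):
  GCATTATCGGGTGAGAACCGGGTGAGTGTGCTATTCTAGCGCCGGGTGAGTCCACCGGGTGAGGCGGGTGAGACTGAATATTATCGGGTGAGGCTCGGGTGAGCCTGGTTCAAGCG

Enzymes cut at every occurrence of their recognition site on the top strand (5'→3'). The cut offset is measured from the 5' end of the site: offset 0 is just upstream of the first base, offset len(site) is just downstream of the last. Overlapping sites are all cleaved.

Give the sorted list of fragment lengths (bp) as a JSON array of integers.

Per-enzyme occurrences:
  UxaI CGGGTGAG/3: at [7, 18, 42, 55, 64, 84, 95] ⇒ [10, 21, 45, 58, 67, 87, 98]
  CdoIII AGCGC/1: at [37] ⇒ [38]
  ZebIV TATT/2: at [31, 78] ⇒ [33, 80]

All cut coordinates (distinct, sorted): [10, 21, 33, 38, 45, 58, 67, 80, 87, 98]

Fragment lengths:
  10→21: 11 bp
  21→33: 12 bp
  33→38: 5 bp
  38→45: 7 bp
  45→58: 13 bp
  58→67: 9 bp
  67→80: 13 bp
  80→87: 7 bp
  87→98: 11 bp
  98→10 (wrap): 116-98+10 = 28 bp

[5,7,7,9,11,11,12,13,13,28]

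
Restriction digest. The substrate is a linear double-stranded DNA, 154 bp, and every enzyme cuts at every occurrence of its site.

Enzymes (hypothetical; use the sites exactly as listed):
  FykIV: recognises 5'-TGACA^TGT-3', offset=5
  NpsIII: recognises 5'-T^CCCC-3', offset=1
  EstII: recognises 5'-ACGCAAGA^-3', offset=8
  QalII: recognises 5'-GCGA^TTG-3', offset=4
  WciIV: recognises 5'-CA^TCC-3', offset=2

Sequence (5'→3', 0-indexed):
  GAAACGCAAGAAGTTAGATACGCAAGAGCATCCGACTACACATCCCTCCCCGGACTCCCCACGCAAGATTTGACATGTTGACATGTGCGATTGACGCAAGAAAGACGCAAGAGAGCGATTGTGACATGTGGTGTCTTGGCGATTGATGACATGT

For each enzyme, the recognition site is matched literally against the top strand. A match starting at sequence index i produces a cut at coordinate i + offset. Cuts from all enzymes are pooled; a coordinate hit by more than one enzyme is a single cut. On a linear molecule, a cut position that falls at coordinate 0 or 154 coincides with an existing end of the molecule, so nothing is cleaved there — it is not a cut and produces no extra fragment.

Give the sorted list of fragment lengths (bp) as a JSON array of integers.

[3,3,5,6,7,7,8,8,9,9,11,11,11,12,12,16,16]

Site scan:
  FykIV TGACATGT/5: at [70, 78, 121, 146] ⇒ [75, 83, 126, 151]
  NpsIII TCCCC/1: at [46, 55] ⇒ [47, 56]
  EstII ACGCAAGA/8: at [3, 19, 60, 93, 104] ⇒ [11, 27, 68, 101, 112]
  QalII GCGATTG/4: at [86, 114, 138] ⇒ [90, 118, 142]
  WciIV CATCC/2: at [28, 40] ⇒ [30, 42]

Pooled cuts: [11, 27, 30, 42, 47, 56, 68, 75, 83, 90, 101, 112, 118, 126, 142, 151]

Fragment lengths:
  [0,11): 11 bp
  [11,27): 16 bp
  [27,30): 3 bp
  [30,42): 12 bp
  [42,47): 5 bp
  [47,56): 9 bp
  [56,68): 12 bp
  [68,75): 7 bp
  [75,83): 8 bp
  [83,90): 7 bp
  [90,101): 11 bp
  [101,112): 11 bp
  [112,118): 6 bp
  [118,126): 8 bp
  [126,142): 16 bp
  [142,151): 9 bp
  [151,154): 3 bp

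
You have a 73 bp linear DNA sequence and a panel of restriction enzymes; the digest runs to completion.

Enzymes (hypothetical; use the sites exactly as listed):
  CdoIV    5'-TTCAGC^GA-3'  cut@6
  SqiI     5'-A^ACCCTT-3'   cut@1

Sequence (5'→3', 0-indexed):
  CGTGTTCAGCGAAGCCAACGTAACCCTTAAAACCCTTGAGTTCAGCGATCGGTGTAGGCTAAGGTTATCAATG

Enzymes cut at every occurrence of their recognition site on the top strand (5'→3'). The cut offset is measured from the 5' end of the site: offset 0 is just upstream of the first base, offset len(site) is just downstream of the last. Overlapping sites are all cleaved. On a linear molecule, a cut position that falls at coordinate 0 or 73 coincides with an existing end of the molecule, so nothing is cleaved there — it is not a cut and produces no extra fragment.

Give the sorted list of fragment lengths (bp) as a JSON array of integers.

Scan for sites:
  CdoIV (TTCAGCGA, off=6): starts [4, 40] → cuts [10, 46]
  SqiI (AACCCTT, off=1): starts [21, 30] → cuts [22, 31]

All cut coordinates (distinct, sorted): [10, 22, 31, 46]

Fragment lengths:
  [0,10): 10 bp
  [10,22): 12 bp
  [22,31): 9 bp
  [31,46): 15 bp
  [46,73): 27 bp

[9,10,12,15,27]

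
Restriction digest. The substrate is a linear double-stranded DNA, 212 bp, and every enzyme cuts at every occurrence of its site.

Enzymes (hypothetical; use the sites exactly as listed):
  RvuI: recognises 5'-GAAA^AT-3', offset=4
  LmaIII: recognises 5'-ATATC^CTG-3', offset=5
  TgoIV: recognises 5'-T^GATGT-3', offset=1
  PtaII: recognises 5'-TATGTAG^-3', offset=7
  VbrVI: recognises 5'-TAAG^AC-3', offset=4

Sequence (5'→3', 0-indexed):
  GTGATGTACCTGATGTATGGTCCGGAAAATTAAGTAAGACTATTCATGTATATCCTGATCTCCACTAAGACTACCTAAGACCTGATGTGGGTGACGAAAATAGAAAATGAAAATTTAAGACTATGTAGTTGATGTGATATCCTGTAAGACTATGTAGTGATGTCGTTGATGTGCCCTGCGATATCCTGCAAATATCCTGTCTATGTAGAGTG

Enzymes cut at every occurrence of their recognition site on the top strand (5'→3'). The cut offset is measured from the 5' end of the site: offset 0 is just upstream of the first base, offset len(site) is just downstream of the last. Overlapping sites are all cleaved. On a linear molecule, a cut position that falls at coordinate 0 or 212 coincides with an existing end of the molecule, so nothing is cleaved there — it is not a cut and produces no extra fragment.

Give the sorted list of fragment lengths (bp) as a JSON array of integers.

Site scan:
  RvuI GAAAAT/4: at [24, 95, 102, 108] ⇒ [28, 99, 106, 112]
  LmaIII ATATCCTG/5: at [49, 136, 180, 191] ⇒ [54, 141, 185, 196]
  TgoIV TGATGT/1: at [1, 10, 82, 129, 157, 166] ⇒ [2, 11, 83, 130, 158, 167]
  PtaII TATGTAG/7: at [121, 150, 201] ⇒ [128, 157, 208]
  VbrVI TAAGAC/4: at [34, 65, 75, 115, 144] ⇒ [38, 69, 79, 119, 148]

Pooled cuts: [2, 11, 28, 38, 54, 69, 79, 83, 99, 106, 112, 119, 128, 130, 141, 148, 157, 158, 167, 185, 196, 208]

Fragment lengths:
  [0,2): 2 bp
  [2,11): 9 bp
  [11,28): 17 bp
  [28,38): 10 bp
  [38,54): 16 bp
  [54,69): 15 bp
  [69,79): 10 bp
  [79,83): 4 bp
  [83,99): 16 bp
  [99,106): 7 bp
  [106,112): 6 bp
  [112,119): 7 bp
  [119,128): 9 bp
  [128,130): 2 bp
  [130,141): 11 bp
  [141,148): 7 bp
  [148,157): 9 bp
  [157,158): 1 bp
  [158,167): 9 bp
  [167,185): 18 bp
  [185,196): 11 bp
  [196,208): 12 bp
  [208,212): 4 bp

[1,2,2,4,4,6,7,7,7,9,9,9,9,10,10,11,11,12,15,16,16,17,18]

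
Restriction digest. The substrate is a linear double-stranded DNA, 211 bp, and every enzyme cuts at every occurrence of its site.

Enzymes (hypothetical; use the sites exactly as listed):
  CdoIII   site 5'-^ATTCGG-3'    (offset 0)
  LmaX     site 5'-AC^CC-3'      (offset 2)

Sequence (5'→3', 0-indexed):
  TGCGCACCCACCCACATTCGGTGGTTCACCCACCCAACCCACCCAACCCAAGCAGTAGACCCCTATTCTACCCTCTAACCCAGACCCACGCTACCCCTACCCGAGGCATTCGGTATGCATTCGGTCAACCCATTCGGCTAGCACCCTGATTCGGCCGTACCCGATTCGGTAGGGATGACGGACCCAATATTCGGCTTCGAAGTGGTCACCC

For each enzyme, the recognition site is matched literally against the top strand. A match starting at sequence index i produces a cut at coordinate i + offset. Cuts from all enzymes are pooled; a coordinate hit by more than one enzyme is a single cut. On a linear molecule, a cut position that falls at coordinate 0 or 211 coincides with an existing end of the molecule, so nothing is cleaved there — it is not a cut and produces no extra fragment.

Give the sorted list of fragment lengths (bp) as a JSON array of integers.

Site scan:
  CdoIII ATTCGG/0: at [15, 107, 118, 131, 148, 163, 188] ⇒ [15, 107, 118, 131, 148, 163, 188]
  LmaX ACCC/2: at [5, 9, 27, 31, 36, 40, 45, 58, 69, 77, 83, 92, 98, 127, 142, 158, 181, 207] ⇒ [7, 11, 29, 33, 38, 42, 47, 60, 71, 79, 85, 94, 100, 129, 144, 160, 183, 209]

Pooled cuts: [7, 11, 15, 29, 33, 38, 42, 47, 60, 71, 79, 85, 94, 100, 107, 118, 129, 131, 144, 148, 160, 163, 183, 188, 209]

Fragments:
  [0,7): 7 bp
  [7,11): 4 bp
  [11,15): 4 bp
  [15,29): 14 bp
  [29,33): 4 bp
  [33,38): 5 bp
  [38,42): 4 bp
  [42,47): 5 bp
  [47,60): 13 bp
  [60,71): 11 bp
  [71,79): 8 bp
  [79,85): 6 bp
  [85,94): 9 bp
  [94,100): 6 bp
  [100,107): 7 bp
  [107,118): 11 bp
  [118,129): 11 bp
  [129,131): 2 bp
  [131,144): 13 bp
  [144,148): 4 bp
  [148,160): 12 bp
  [160,163): 3 bp
  [163,183): 20 bp
  [183,188): 5 bp
  [188,209): 21 bp
  [209,211): 2 bp

[2,2,3,4,4,4,4,4,5,5,5,6,6,7,7,8,9,11,11,11,12,13,13,14,20,21]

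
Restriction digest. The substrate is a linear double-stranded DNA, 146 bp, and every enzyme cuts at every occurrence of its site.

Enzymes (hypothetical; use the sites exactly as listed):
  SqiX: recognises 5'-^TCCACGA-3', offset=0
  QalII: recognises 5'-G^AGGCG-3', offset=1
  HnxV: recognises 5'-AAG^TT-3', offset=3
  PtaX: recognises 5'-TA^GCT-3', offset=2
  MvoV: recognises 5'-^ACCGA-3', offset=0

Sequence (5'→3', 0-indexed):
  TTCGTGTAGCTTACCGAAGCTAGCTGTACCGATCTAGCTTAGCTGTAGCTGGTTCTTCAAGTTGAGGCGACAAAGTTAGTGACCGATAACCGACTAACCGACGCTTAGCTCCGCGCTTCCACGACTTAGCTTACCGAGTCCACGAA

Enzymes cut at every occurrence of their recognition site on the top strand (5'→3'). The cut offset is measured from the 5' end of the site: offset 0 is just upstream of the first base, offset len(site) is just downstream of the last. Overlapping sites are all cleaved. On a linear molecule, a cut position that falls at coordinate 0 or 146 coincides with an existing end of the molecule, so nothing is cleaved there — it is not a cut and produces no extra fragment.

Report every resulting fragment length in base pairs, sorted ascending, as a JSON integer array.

[3,4,4,5,5,6,6,6,7,8,8,8,9,10,10,11,11,11,14]

Per-enzyme occurrences:
  SqiX (TCCACGA, off=0): starts [117, 138] → cuts [117, 138]
  QalII (GAGGCG, off=1): starts [63] → cuts [64]
  HnxV (AAGTT, off=3): starts [58, 72] → cuts [61, 75]
  PtaX (TAGCT, off=2): starts [6, 20, 34, 39, 45, 105, 126] → cuts [8, 22, 36, 41, 47, 107, 128]
  MvoV (ACCGA, off=0): starts [12, 27, 81, 88, 96, 132] → cuts [12, 27, 81, 88, 96, 132]

Pooled cuts: [8, 12, 22, 27, 36, 41, 47, 61, 64, 75, 81, 88, 96, 107, 117, 128, 132, 138]

Fragment lengths:
  [0,8): 8 bp
  [8,12): 4 bp
  [12,22): 10 bp
  [22,27): 5 bp
  [27,36): 9 bp
  [36,41): 5 bp
  [41,47): 6 bp
  [47,61): 14 bp
  [61,64): 3 bp
  [64,75): 11 bp
  [75,81): 6 bp
  [81,88): 7 bp
  [88,96): 8 bp
  [96,107): 11 bp
  [107,117): 10 bp
  [117,128): 11 bp
  [128,132): 4 bp
  [132,138): 6 bp
  [138,146): 8 bp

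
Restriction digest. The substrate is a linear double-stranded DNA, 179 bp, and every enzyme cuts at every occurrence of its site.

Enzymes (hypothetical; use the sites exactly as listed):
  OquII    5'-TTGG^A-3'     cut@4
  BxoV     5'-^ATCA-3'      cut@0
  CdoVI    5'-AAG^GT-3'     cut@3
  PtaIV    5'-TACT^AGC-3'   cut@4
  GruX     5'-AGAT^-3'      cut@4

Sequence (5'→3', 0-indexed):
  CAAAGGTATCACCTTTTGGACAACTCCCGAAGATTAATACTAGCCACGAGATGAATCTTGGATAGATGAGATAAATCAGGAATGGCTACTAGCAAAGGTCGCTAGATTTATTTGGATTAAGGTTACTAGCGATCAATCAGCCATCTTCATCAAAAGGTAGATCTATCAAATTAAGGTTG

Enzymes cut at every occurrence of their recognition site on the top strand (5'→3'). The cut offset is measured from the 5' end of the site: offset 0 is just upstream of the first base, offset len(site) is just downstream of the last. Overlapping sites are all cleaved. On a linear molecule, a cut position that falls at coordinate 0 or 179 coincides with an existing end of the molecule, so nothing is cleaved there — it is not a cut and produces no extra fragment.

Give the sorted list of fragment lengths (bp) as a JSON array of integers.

Per-enzyme occurrences:
  OquII (TTGGA, off=4): starts [15, 57, 111] → cuts [19, 61, 115]
  BxoV (ATCA, off=0): starts [7, 74, 131, 135, 148, 164] → cuts [7, 74, 131, 135, 148, 164]
  CdoVI (AAGGT, off=3): starts [2, 94, 118, 153, 172] → cuts [5, 97, 121, 156, 175]
  PtaIV (TACTAGC, off=4): starts [37, 86, 123] → cuts [41, 90, 127]
  GruX (AGAT, off=4): starts [30, 48, 63, 68, 103, 158] → cuts [34, 52, 67, 72, 107, 162]

All cut coordinates (distinct, sorted): [5, 7, 19, 34, 41, 52, 61, 67, 72, 74, 90, 97, 107, 115, 121, 127, 131, 135, 148, 156, 162, 164, 175]

Fragments:
  [0,5): 5 bp
  [5,7): 2 bp
  [7,19): 12 bp
  [19,34): 15 bp
  [34,41): 7 bp
  [41,52): 11 bp
  [52,61): 9 bp
  [61,67): 6 bp
  [67,72): 5 bp
  [72,74): 2 bp
  [74,90): 16 bp
  [90,97): 7 bp
  [97,107): 10 bp
  [107,115): 8 bp
  [115,121): 6 bp
  [121,127): 6 bp
  [127,131): 4 bp
  [131,135): 4 bp
  [135,148): 13 bp
  [148,156): 8 bp
  [156,162): 6 bp
  [162,164): 2 bp
  [164,175): 11 bp
  [175,179): 4 bp

[2,2,2,4,4,4,5,5,6,6,6,6,7,7,8,8,9,10,11,11,12,13,15,16]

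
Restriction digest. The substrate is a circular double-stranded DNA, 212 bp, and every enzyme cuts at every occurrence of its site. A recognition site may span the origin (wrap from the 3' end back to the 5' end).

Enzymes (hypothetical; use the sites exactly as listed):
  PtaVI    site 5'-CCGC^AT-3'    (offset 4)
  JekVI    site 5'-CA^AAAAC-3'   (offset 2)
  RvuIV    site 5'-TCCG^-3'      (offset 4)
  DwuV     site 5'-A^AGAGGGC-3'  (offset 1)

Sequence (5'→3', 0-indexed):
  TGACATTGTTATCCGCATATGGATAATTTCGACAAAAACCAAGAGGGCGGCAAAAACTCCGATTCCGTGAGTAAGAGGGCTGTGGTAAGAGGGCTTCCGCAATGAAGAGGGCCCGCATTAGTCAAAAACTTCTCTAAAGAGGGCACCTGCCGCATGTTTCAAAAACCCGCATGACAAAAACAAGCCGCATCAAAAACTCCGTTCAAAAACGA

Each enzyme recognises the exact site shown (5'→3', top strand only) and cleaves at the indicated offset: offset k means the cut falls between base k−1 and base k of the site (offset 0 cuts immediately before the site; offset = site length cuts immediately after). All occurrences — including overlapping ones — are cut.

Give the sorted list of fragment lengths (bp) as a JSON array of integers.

[1,4,4,6,6,6,6,7,8,8,9,9,9,11,11,12,12,13,14,16,18,22]

Site scan:
  PtaVI (CCGCAT, off=4): starts [12, 112, 149, 166, 184] → cuts [16, 116, 153, 170, 188]
  JekVI (CAAAAAC, off=2): starts [32, 50, 122, 159, 174, 190, 203] → cuts [34, 52, 124, 161, 176, 192, 205]
  RvuIV (TCCG, off=4): starts [11, 57, 63, 95, 197] → cuts [15, 61, 67, 99, 201]
  DwuV (AAGAGGGC, off=1): starts [40, 72, 86, 104, 136] → cuts [41, 73, 87, 105, 137]

All cut coordinates (distinct, sorted): [15, 16, 34, 41, 52, 61, 67, 73, 87, 99, 105, 116, 124, 137, 153, 161, 170, 176, 188, 192, 201, 205]

Fragments:
  15→16: 1 bp
  16→34: 18 bp
  34→41: 7 bp
  41→52: 11 bp
  52→61: 9 bp
  61→67: 6 bp
  67→73: 6 bp
  73→87: 14 bp
  87→99: 12 bp
  99→105: 6 bp
  105→116: 11 bp
  116→124: 8 bp
  124→137: 13 bp
  137→153: 16 bp
  153→161: 8 bp
  161→170: 9 bp
  170→176: 6 bp
  176→188: 12 bp
  188→192: 4 bp
  192→201: 9 bp
  201→205: 4 bp
  205→15 (wrap): 212-205+15 = 22 bp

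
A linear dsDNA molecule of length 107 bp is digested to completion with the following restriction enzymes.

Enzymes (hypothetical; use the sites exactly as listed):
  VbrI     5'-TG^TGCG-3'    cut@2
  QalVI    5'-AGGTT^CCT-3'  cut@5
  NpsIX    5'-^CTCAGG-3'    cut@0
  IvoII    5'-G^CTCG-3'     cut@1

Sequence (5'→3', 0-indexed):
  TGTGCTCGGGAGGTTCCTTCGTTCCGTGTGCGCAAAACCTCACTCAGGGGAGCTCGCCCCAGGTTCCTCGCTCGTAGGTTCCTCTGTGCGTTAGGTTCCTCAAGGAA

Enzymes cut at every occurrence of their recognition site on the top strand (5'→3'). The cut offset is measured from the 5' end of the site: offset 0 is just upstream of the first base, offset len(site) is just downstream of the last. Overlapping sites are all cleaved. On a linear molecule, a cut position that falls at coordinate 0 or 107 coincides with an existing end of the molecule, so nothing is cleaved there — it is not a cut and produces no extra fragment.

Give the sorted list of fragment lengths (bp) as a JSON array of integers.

[4,5,6,10,10,10,11,11,13,13,14]

Site scan:
  VbrI (TGTGCG, off=2): starts [26, 84] → cuts [28, 86]
  QalVI (AGGTTCCT, off=5): starts [10, 60, 75, 92] → cuts [15, 65, 80, 97]
  NpsIX (CTCAGG, off=0): starts [42] → cuts [42]
  IvoII (GCTCG, off=1): starts [3, 51, 69] → cuts [4, 52, 70]

All cut coordinates (distinct, sorted): [4, 15, 28, 42, 52, 65, 70, 80, 86, 97]

Fragments:
  [0,4): 4 bp
  [4,15): 11 bp
  [15,28): 13 bp
  [28,42): 14 bp
  [42,52): 10 bp
  [52,65): 13 bp
  [65,70): 5 bp
  [70,80): 10 bp
  [80,86): 6 bp
  [86,97): 11 bp
  [97,107): 10 bp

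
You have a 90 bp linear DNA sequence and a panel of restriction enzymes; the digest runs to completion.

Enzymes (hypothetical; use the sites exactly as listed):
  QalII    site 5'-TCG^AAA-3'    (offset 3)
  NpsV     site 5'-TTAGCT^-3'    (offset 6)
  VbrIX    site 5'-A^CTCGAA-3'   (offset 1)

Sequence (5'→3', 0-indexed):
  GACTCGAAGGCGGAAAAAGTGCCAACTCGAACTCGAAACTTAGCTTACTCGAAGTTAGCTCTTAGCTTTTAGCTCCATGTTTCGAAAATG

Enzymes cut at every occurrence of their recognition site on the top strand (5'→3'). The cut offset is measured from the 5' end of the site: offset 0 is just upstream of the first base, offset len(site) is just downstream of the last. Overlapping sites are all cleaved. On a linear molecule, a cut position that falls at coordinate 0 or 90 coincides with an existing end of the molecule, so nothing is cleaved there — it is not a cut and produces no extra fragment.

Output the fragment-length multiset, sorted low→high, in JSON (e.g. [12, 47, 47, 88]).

Site scan:
  QalII TCGAAA/3: at [32, 81] ⇒ [35, 84]
  NpsV TTAGCT/6: at [39, 54, 61, 68] ⇒ [45, 60, 67, 74]
  VbrIX ACTCGAA/1: at [1, 24, 30, 46] ⇒ [2, 25, 31, 47]

All cut coordinates (distinct, sorted): [2, 25, 31, 35, 45, 47, 60, 67, 74, 84]

Fragment lengths:
  [0,2): 2 bp
  [2,25): 23 bp
  [25,31): 6 bp
  [31,35): 4 bp
  [35,45): 10 bp
  [45,47): 2 bp
  [47,60): 13 bp
  [60,67): 7 bp
  [67,74): 7 bp
  [74,84): 10 bp
  [84,90): 6 bp

[2,2,4,6,6,7,7,10,10,13,23]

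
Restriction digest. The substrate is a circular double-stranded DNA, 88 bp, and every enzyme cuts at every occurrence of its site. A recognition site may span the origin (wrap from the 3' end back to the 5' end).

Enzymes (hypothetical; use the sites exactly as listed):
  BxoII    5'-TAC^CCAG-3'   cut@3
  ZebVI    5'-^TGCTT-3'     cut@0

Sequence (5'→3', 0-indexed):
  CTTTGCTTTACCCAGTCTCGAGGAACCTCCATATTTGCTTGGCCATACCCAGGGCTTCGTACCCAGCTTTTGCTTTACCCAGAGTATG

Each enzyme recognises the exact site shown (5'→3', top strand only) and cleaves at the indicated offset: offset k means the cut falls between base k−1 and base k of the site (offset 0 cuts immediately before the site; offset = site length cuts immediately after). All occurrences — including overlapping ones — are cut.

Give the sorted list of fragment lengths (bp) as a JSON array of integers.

[5,8,8,8,8,13,14,24]

Site scan:
  BxoII (TACCCAG, off=3): starts [8, 45, 59, 75] → cuts [11, 48, 62, 78]
  ZebVI (TGCTT, off=0): starts [3, 35, 70, 86] → cuts [3, 35, 70, 86]

Pooled cuts: [3, 11, 35, 48, 62, 70, 78, 86]

Fragment lengths:
  3→11: 8 bp
  11→35: 24 bp
  35→48: 13 bp
  48→62: 14 bp
  62→70: 8 bp
  70→78: 8 bp
  78→86: 8 bp
  86→3 (wrap): 88-86+3 = 5 bp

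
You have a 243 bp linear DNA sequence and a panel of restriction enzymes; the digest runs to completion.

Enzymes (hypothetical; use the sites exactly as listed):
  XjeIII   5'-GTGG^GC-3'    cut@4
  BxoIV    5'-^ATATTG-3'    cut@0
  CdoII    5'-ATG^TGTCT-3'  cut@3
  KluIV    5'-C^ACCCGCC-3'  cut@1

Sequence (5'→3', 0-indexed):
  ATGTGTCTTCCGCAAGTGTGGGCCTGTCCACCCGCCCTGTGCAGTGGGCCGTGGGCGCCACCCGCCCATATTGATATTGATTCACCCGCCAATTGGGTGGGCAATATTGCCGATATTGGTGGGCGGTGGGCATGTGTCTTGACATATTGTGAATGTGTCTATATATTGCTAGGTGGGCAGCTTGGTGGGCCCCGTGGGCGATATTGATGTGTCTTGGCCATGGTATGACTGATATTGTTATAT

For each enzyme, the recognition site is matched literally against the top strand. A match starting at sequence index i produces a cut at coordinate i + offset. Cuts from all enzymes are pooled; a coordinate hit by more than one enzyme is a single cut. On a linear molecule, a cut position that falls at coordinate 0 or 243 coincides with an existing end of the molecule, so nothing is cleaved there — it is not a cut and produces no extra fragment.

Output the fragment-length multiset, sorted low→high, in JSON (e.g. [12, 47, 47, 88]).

[3,3,3,5,5,6,7,7,7,8,8,9,9,9,9,10,10,12,12,12,14,17,18,18,22]

Scan for sites:
  XjeIII GTGGGC/4: at [17, 43, 50, 96, 118, 125, 172, 184, 193] ⇒ [21, 47, 54, 100, 122, 129, 176, 188, 197]
  BxoIV ATATTG/0: at [67, 73, 103, 112, 143, 162, 200, 231] ⇒ [67, 73, 103, 112, 143, 162, 200, 231]
  CdoII ATGTGTCT/3: at [0, 131, 152, 206] ⇒ [3, 134, 155, 209]
  KluIV CACCCGCC/1: at [28, 58, 82] ⇒ [29, 59, 83]

Pooled cuts: [3, 21, 29, 47, 54, 59, 67, 73, 83, 100, 103, 112, 122, 129, 134, 143, 155, 162, 176, 188, 197, 200, 209, 231]

Fragments:
  [0,3): 3 bp
  [3,21): 18 bp
  [21,29): 8 bp
  [29,47): 18 bp
  [47,54): 7 bp
  [54,59): 5 bp
  [59,67): 8 bp
  [67,73): 6 bp
  [73,83): 10 bp
  [83,100): 17 bp
  [100,103): 3 bp
  [103,112): 9 bp
  [112,122): 10 bp
  [122,129): 7 bp
  [129,134): 5 bp
  [134,143): 9 bp
  [143,155): 12 bp
  [155,162): 7 bp
  [162,176): 14 bp
  [176,188): 12 bp
  [188,197): 9 bp
  [197,200): 3 bp
  [200,209): 9 bp
  [209,231): 22 bp
  [231,243): 12 bp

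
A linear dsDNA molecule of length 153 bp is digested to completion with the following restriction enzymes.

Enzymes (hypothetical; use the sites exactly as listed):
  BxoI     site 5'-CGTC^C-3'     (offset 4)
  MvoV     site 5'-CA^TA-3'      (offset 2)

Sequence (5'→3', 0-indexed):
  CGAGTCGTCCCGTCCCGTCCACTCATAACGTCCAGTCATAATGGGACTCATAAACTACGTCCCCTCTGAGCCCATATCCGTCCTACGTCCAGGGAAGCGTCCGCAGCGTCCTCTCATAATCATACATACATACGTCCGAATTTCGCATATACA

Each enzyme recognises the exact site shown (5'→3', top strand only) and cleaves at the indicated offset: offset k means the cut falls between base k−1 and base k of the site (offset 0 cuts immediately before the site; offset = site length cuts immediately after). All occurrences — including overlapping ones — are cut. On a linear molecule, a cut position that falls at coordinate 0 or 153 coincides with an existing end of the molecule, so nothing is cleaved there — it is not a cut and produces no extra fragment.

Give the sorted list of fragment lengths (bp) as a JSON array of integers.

Scan for sites:
  BxoI (CGTCC, off=4): starts [5, 10, 15, 28, 57, 78, 85, 97, 106, 132] → cuts [9, 14, 19, 32, 61, 82, 89, 101, 110, 136]
  MvoV (CATA, off=2): starts [23, 36, 48, 72, 114, 120, 124, 128, 145] → cuts [25, 38, 50, 74, 116, 122, 126, 130, 147]

All cut coordinates (distinct, sorted): [9, 14, 19, 25, 32, 38, 50, 61, 74, 82, 89, 101, 110, 116, 122, 126, 130, 136, 147]

Fragments:
  [0,9): 9 bp
  [9,14): 5 bp
  [14,19): 5 bp
  [19,25): 6 bp
  [25,32): 7 bp
  [32,38): 6 bp
  [38,50): 12 bp
  [50,61): 11 bp
  [61,74): 13 bp
  [74,82): 8 bp
  [82,89): 7 bp
  [89,101): 12 bp
  [101,110): 9 bp
  [110,116): 6 bp
  [116,122): 6 bp
  [122,126): 4 bp
  [126,130): 4 bp
  [130,136): 6 bp
  [136,147): 11 bp
  [147,153): 6 bp

[4,4,5,5,6,6,6,6,6,6,7,7,8,9,9,11,11,12,12,13]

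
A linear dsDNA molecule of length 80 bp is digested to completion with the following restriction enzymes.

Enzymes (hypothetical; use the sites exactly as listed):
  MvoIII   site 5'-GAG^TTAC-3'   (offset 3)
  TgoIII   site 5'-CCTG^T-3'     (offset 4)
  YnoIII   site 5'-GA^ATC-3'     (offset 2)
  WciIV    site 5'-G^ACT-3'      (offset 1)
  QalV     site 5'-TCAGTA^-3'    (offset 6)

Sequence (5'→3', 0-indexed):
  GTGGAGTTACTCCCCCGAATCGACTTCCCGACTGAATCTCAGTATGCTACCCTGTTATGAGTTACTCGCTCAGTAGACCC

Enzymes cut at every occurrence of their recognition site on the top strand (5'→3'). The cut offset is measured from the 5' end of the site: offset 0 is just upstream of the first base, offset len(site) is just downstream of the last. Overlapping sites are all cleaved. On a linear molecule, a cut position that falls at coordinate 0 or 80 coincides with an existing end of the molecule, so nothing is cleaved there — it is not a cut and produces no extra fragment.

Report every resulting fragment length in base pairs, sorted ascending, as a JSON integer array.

Site scan:
  MvoIII (GAGTTAC, off=3): starts [3, 58] → cuts [6, 61]
  TgoIII (CCTGT, off=4): starts [50] → cuts [54]
  YnoIII (GAATC, off=2): starts [16, 33] → cuts [18, 35]
  WciIV (GACT, off=1): starts [21, 29] → cuts [22, 30]
  QalV (TCAGTA, off=6): starts [38, 69] → cuts [44, 75]

All cut coordinates (distinct, sorted): [6, 18, 22, 30, 35, 44, 54, 61, 75]

Fragments:
  [0,6): 6 bp
  [6,18): 12 bp
  [18,22): 4 bp
  [22,30): 8 bp
  [30,35): 5 bp
  [35,44): 9 bp
  [44,54): 10 bp
  [54,61): 7 bp
  [61,75): 14 bp
  [75,80): 5 bp

[4,5,5,6,7,8,9,10,12,14]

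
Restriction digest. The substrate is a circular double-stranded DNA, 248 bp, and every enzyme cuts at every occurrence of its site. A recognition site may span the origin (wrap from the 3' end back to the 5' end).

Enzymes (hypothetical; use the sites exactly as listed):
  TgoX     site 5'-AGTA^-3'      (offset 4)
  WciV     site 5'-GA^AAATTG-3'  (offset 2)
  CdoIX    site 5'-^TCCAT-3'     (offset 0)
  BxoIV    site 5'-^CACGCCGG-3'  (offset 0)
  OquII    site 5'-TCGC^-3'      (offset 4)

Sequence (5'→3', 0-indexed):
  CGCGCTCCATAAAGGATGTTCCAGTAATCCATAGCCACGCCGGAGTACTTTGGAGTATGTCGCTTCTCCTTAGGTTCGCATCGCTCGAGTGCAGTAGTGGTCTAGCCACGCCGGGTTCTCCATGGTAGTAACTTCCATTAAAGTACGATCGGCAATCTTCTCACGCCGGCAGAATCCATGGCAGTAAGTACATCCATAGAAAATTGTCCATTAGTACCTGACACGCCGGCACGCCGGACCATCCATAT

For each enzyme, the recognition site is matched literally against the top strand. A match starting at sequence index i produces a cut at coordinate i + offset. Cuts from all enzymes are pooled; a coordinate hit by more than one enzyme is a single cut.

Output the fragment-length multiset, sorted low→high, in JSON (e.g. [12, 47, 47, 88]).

[1,2,2,3,4,5,5,6,6,8,8,8,10,10,10,10,12,12,12,12,12,12,12,13,16,16,21]

Site scan:
  TgoX AGTA/4: at [22, 43, 53, 92, 126, 141, 182, 186, 212] ⇒ [26, 47, 57, 96, 130, 145, 186, 190, 216]
  WciV GAAAATTG/2: at [198] ⇒ [200]
  CdoIX TCCAT/0: at [5, 27, 118, 133, 174, 192, 206, 241] ⇒ [5, 27, 118, 133, 174, 192, 206, 241]
  BxoIV CACGCCGG/0: at [35, 106, 161, 221, 229] ⇒ [35, 106, 161, 221, 229]
  OquII TCGC/4: at [59, 75, 80, 247] ⇒ [3, 63, 79, 84]

All cut coordinates (distinct, sorted): [3, 5, 26, 27, 35, 47, 57, 63, 79, 84, 96, 106, 118, 130, 133, 145, 161, 174, 186, 190, 192, 200, 206, 216, 221, 229, 241]

Fragments:
  3→5: 2 bp
  5→26: 21 bp
  26→27: 1 bp
  27→35: 8 bp
  35→47: 12 bp
  47→57: 10 bp
  57→63: 6 bp
  63→79: 16 bp
  79→84: 5 bp
  84→96: 12 bp
  96→106: 10 bp
  106→118: 12 bp
  118→130: 12 bp
  130→133: 3 bp
  133→145: 12 bp
  145→161: 16 bp
  161→174: 13 bp
  174→186: 12 bp
  186→190: 4 bp
  190→192: 2 bp
  192→200: 8 bp
  200→206: 6 bp
  206→216: 10 bp
  216→221: 5 bp
  221→229: 8 bp
  229→241: 12 bp
  241→3 (wrap): 248-241+3 = 10 bp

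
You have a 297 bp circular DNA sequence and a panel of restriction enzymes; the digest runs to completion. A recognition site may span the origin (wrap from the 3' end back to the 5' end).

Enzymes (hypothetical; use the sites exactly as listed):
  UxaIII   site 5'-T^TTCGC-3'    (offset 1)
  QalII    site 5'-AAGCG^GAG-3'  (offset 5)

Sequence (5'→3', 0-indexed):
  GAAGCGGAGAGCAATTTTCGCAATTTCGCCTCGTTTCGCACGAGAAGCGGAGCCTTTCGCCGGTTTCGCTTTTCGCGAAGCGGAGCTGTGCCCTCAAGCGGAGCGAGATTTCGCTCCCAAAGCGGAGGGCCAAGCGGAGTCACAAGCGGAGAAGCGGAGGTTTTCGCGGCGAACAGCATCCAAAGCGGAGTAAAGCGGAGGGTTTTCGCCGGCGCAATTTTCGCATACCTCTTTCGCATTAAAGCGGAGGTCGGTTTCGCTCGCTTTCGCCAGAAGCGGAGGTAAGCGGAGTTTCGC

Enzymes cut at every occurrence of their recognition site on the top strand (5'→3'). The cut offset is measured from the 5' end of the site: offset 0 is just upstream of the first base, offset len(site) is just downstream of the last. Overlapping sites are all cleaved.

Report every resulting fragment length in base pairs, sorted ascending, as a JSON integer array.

Scan for sites:
  UxaIII (TTTCGC, off=1): starts [15, 23, 33, 54, 63, 70, 108, 161, 203, 218, 231, 254, 264, 291] → cuts [16, 24, 34, 55, 64, 71, 109, 162, 204, 219, 232, 255, 265, 292]
  QalII (AAGCGGAG, off=5): starts [1, 44, 77, 95, 119, 131, 143, 151, 182, 192, 241, 273, 283] → cuts [6, 49, 82, 100, 124, 136, 148, 156, 187, 197, 246, 278, 288]

All cut coordinates (distinct, sorted): [6, 16, 24, 34, 49, 55, 64, 71, 82, 100, 109, 124, 136, 148, 156, 162, 187, 197, 204, 219, 232, 246, 255, 265, 278, 288, 292]

Fragments:
  6→16: 10 bp
  16→24: 8 bp
  24→34: 10 bp
  34→49: 15 bp
  49→55: 6 bp
  55→64: 9 bp
  64→71: 7 bp
  71→82: 11 bp
  82→100: 18 bp
  100→109: 9 bp
  109→124: 15 bp
  124→136: 12 bp
  136→148: 12 bp
  148→156: 8 bp
  156→162: 6 bp
  162→187: 25 bp
  187→197: 10 bp
  197→204: 7 bp
  204→219: 15 bp
  219→232: 13 bp
  232→246: 14 bp
  246→255: 9 bp
  255→265: 10 bp
  265→278: 13 bp
  278→288: 10 bp
  288→292: 4 bp
  292→6 (wrap): 297-292+6 = 11 bp

[4,6,6,7,7,8,8,9,9,9,10,10,10,10,10,11,11,12,12,13,13,14,15,15,15,18,25]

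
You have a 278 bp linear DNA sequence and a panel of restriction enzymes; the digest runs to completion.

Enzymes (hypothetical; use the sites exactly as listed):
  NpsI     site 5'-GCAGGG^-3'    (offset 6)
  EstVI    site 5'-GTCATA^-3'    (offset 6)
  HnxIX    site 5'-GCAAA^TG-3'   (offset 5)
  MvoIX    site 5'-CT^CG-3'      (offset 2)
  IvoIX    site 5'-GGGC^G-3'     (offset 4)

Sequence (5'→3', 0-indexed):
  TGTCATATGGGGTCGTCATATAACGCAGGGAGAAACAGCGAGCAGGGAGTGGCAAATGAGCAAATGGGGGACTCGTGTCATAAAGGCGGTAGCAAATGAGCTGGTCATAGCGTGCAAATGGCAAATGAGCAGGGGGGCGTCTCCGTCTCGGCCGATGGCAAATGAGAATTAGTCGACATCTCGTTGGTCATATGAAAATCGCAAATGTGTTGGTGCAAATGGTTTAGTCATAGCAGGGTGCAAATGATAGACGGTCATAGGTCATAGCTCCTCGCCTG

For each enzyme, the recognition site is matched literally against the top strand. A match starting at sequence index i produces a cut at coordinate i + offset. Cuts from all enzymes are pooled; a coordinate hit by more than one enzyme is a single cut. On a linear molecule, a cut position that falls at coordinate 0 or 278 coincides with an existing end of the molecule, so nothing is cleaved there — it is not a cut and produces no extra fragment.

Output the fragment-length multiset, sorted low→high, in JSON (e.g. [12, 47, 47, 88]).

Site scan:
  NpsI (GCAGGG, off=6): starts [24, 41, 128, 232] → cuts [30, 47, 134, 238]
  EstVI (GTCATA, off=6): starts [1, 14, 76, 103, 186, 226, 253, 260] → cuts [7, 20, 82, 109, 192, 232, 259, 266]
  HnxIX (GCAAATG, off=5): starts [51, 59, 91, 113, 120, 157, 200, 214, 239] → cuts [56, 64, 96, 118, 125, 162, 205, 219, 244]
  MvoIX (CTCG, off=2): starts [71, 146, 179, 270] → cuts [73, 148, 181, 272]
  IvoIX (GGGCG, off=4): starts [134] → cuts [138]

All cut coordinates (distinct, sorted): [7, 20, 30, 47, 56, 64, 73, 82, 96, 109, 118, 125, 134, 138, 148, 162, 181, 192, 205, 219, 232, 238, 244, 259, 266, 272]

Fragment lengths:
  [0,7): 7 bp
  [7,20): 13 bp
  [20,30): 10 bp
  [30,47): 17 bp
  [47,56): 9 bp
  [56,64): 8 bp
  [64,73): 9 bp
  [73,82): 9 bp
  [82,96): 14 bp
  [96,109): 13 bp
  [109,118): 9 bp
  [118,125): 7 bp
  [125,134): 9 bp
  [134,138): 4 bp
  [138,148): 10 bp
  [148,162): 14 bp
  [162,181): 19 bp
  [181,192): 11 bp
  [192,205): 13 bp
  [205,219): 14 bp
  [219,232): 13 bp
  [232,238): 6 bp
  [238,244): 6 bp
  [244,259): 15 bp
  [259,266): 7 bp
  [266,272): 6 bp
  [272,278): 6 bp

[4,6,6,6,6,7,7,7,8,9,9,9,9,9,10,10,11,13,13,13,13,14,14,14,15,17,19]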